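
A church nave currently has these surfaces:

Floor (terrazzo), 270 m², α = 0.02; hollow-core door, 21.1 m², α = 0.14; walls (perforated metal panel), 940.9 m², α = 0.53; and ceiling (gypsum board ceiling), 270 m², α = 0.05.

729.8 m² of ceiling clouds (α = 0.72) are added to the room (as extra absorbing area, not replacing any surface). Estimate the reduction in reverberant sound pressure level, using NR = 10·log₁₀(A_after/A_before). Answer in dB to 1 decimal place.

Total absorption A_before = 270*0.02 + 21.1*0.14 + 940.9*0.53 + 270*0.05
  = 5.400 + 2.954 + 498.677 + 13.500 = 520.531 m² sabins.
Treatment contributes 729.8·0.72 = 525.456 sabins.
New total A_after = 1045.987 sabins.
Reduction = 10 log₁₀(A_after/A_before) = 10 log₁₀(2.0095) = 3.0 dB.

3.0 dB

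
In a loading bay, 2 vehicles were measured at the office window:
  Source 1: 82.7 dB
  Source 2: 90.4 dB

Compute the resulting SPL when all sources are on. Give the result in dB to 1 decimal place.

91.1 dB

Converting to relative power and adding: 10^(82.7/10) + 10^(90.4/10) = 1.283e+09.
Back to dB: 10·log₁₀ Σ = 91.1 dB.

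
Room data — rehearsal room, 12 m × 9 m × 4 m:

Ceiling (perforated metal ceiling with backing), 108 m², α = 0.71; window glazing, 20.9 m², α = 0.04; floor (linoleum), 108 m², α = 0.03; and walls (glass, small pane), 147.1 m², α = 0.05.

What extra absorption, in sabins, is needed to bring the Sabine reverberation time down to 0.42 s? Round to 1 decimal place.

77.5 sabins

Summing Sᵢαᵢ: 76.680 + 0.836 + 3.240 + 7.355 → A₁ = 88.111 sabins.
Target A₂ = 0.161·432/0.42 = 165.600 sabins (V = 432 m³).
Shortfall: 165.600 − 88.111 = 77.5 sabins.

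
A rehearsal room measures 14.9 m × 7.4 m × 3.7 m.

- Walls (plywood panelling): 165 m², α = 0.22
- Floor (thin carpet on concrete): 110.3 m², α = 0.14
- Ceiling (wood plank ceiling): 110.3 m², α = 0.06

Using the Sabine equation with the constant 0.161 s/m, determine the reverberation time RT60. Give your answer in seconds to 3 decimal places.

Total absorption A = 165×0.22 + 110.3×0.14 + 110.3×0.06
  = 36.300 + 15.442 + 6.618 = 58.360 m² sabins.
V = 14.9·7.4·3.7 = 407.962 m³.
RT60 = 0.161 · V / A = 0.161 × 407.962 / 58.360 = 1.125 s.

1.125 s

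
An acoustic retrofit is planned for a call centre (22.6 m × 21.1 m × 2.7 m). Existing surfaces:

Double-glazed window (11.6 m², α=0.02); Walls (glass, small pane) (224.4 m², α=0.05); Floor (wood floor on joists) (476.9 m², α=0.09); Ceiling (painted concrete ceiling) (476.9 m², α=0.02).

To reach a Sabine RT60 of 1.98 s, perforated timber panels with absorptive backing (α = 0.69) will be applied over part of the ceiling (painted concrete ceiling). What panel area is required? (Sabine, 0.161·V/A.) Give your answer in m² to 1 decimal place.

Equivalent absorption area: A₁ = 11.6*0.02 + 224.4*0.05 + 476.9*0.09 + 476.9*0.02 = 63.911 m².
Required A₂ = 0.161·1287.522/1.98 = 104.692 sabins.
ΔA needed = 104.692 − 63.911 = 40.781 sabins.
Each m² of panel replacing the ceiling (painted concrete ceiling) adds (0.69 − 0.02) = 0.67 sabins.
Area = ΔA/Δα = 40.781/0.67 = 60.9 m².

60.9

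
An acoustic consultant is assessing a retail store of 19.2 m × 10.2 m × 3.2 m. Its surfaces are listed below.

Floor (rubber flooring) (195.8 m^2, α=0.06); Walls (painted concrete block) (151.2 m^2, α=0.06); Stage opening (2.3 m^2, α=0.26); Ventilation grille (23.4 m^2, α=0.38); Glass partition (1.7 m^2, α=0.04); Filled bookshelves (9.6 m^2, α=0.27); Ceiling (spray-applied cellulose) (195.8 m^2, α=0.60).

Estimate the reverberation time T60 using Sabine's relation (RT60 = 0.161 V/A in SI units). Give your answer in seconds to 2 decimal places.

0.67 s

A = Σ Sᵢαᵢ = 195.8·0.06 + 151.2·0.06 + 2.3·0.26 + 23.4·0.38 + 1.7·0.04 + 9.6·0.27 + 195.8·0.60 = 150.450 sabins.
Volume V = 19.2 × 10.2 × 3.2 = 626.688 m³.
RT60 = 0.161 · V / A = 0.161 × 626.688 / 150.450 = 0.67 s.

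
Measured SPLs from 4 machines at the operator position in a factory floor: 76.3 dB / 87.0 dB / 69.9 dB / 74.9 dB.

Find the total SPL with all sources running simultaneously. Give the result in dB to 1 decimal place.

87.7 dB

Σ 10^(Lᵢ/10) = 5.845e+08.
L_total = 10·log₁₀(5.845e+08) = 87.7 dB.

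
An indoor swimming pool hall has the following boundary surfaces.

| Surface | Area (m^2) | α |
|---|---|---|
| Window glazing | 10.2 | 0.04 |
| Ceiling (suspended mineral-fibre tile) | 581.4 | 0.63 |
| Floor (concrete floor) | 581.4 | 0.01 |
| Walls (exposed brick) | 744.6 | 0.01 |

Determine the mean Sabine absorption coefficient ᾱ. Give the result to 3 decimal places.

0.198

Total surface area S = 1917.6 m^2.
A = 10.2*0.04 + 581.4*0.63 + 581.4*0.01 + 744.6*0.01 = 379.950 sabins.
ᾱ = 379.950 / 1917.6 = 0.198.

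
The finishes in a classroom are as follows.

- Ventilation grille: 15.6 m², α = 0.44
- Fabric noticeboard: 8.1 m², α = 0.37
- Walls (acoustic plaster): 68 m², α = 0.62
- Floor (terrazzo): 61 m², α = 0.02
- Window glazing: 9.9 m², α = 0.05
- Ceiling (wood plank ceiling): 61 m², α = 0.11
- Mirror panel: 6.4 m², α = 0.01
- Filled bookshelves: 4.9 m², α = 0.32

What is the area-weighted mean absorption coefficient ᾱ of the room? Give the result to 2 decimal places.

0.26

Total surface area S = 234.9 m².
A = 15.6*0.44 + 8.1*0.37 + 68*0.62 + 61*0.02 + 9.9*0.05 + 61*0.11 + 6.4*0.01 + 4.9*0.32 = 62.078 sabins.
ᾱ = 62.078 / 234.9 = 0.26.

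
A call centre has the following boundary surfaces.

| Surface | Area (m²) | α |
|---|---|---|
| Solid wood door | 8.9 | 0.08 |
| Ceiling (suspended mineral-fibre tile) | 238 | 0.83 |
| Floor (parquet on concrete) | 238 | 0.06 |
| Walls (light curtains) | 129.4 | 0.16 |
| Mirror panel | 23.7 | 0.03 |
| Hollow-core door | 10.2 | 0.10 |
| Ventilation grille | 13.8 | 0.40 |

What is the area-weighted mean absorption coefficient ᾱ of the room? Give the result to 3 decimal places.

Total surface area S = 662.0 m².
A = 8.9×0.08 + 238×0.83 + 238×0.06 + 129.4×0.16 + 23.7×0.03 + 10.2×0.10 + 13.8×0.40 = 240.487 sabins.
ᾱ = A/S = 0.363.

0.363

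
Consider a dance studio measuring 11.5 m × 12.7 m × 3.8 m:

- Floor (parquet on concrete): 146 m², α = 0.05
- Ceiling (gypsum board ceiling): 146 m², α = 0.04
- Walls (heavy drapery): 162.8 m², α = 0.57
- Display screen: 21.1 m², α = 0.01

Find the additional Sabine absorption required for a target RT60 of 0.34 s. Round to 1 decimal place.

156.7 sabins

A₁ = Σ Sᵢαᵢ = 146×0.05 + 146×0.04 + 162.8×0.57 + 21.1×0.01 = 106.147 sabins.
Target A₂ = 0.161·554.99/0.34 = 262.804 sabins (V = 554.99 m³).
Shortfall: 262.804 − 106.147 = 156.7 sabins.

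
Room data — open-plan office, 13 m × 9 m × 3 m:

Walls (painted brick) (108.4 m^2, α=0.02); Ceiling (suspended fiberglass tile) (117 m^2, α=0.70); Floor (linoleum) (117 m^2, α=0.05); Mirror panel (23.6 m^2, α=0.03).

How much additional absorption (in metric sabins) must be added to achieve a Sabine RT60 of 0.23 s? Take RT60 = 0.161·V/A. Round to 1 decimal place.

155.1 sabins

Equivalent absorption area: A₁ = 108.4×0.02 + 117×0.70 + 117×0.05 + 23.6×0.03 = 90.626 m^2.
Target A₂ = 0.161·351/0.23 = 245.700 sabins (V = 351 m³).
ΔA = A₂ − A₁ = 245.700 − 90.626 = 155.1 sabins.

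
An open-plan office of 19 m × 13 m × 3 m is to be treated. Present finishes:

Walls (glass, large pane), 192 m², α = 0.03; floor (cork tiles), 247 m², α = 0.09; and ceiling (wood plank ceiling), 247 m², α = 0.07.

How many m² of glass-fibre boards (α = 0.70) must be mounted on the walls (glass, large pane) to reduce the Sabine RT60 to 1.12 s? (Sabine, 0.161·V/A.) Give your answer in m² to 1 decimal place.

Summing Sᵢαᵢ: 5.760 + 22.230 + 17.290 → A₁ = 45.280 sabins.
Required A₂ = 0.161·741/1.12 = 106.519 sabins.
ΔA needed = 106.519 − 45.280 = 61.239 sabins.
Net gain per m²: Δα = 0.70 − 0.03 = 0.67.
Area = ΔA/Δα = 61.239/0.67 = 91.4 m².

91.4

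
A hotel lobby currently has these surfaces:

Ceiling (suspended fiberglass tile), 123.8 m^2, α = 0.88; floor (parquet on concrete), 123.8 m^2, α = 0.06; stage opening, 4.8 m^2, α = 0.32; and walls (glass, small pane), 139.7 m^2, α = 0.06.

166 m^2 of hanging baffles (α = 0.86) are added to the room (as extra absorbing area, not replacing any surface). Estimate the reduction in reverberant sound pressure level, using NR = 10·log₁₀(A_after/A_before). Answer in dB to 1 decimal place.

A_before = Σ Sᵢαᵢ = 123.8*0.88 + 123.8*0.06 + 4.8*0.32 + 139.7*0.06 = 126.290 sabins.
Treatment contributes 166·0.86 = 142.760 sabins.
A_after = 126.290 + 142.760 = 269.050 sabins.
Reduction = 10 log₁₀(A_after/A_before) = 10 log₁₀(2.1304) = 3.3 dB.

3.3 dB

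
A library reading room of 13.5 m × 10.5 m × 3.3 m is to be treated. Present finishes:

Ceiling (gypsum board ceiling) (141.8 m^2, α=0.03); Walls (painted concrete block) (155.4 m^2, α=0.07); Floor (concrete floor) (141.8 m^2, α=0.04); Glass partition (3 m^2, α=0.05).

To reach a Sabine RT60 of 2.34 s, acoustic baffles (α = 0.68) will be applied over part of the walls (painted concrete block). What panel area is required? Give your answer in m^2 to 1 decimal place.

Equivalent absorption area: A₁ = 141.8·0.03 + 155.4·0.07 + 141.8·0.04 + 3·0.05 = 20.954 m^2.
Required A₂ = 0.161·467.775/2.34 = 32.185 sabins.
Absorption to add: 32.185 − 20.954 = 11.231 sabins.
Net gain per m^2: Δα = 0.68 − 0.07 = 0.61.
Area = ΔA/Δα = 11.231/0.61 = 18.4 m^2.

18.4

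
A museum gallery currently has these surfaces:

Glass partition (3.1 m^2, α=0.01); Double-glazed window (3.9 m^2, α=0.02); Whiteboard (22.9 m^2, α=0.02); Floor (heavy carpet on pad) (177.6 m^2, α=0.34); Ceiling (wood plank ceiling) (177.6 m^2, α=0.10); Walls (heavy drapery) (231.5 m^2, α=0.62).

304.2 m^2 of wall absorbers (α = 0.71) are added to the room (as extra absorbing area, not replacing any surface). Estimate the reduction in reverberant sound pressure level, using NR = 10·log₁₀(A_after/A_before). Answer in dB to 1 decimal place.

Total absorption A_before = 3.1*0.01 + 3.9*0.02 + 22.9*0.02 + 177.6*0.34 + 177.6*0.10 + 231.5*0.62
  = 0.031 + 0.078 + 0.458 + 60.384 + 17.760 + 143.530 = 222.241 m^2 sabins.
Added absorption = 304.2 × 0.71 = 215.982 sabins.
A_after = 222.241 + 215.982 = 438.223 sabins.
NR = 10·log₁₀(438.223/222.241) = 2.9 dB.

2.9 dB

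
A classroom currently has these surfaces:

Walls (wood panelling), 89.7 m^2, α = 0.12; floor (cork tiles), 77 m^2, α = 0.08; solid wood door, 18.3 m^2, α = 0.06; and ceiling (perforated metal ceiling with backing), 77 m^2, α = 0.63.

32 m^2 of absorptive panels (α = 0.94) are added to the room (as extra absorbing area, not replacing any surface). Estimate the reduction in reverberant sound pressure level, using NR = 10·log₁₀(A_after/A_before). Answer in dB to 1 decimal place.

1.6 dB

Total absorption A_before = 89.7*0.12 + 77*0.08 + 18.3*0.06 + 77*0.63
  = 10.764 + 6.160 + 1.098 + 48.510 = 66.532 m^2 sabins.
Treatment contributes 32·0.94 = 30.080 sabins.
New total A_after = 96.612 sabins.
Reduction = 10 log₁₀(A_after/A_before) = 10 log₁₀(1.4521) = 1.6 dB.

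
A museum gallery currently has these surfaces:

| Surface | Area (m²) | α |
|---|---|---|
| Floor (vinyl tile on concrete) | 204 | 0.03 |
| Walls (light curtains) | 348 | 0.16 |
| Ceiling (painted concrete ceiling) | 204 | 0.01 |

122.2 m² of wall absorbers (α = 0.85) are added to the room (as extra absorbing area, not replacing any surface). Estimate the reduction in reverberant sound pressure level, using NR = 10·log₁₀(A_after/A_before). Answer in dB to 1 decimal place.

4.2 dB

Equivalent absorption area: A_before = 204*0.03 + 348*0.16 + 204*0.01 = 63.840 m².
Added absorption = 122.2 × 0.85 = 103.870 sabins.
A_after = 63.840 + 103.870 = 167.710 sabins.
NR = 10·log₁₀(167.710/63.840) = 4.2 dB.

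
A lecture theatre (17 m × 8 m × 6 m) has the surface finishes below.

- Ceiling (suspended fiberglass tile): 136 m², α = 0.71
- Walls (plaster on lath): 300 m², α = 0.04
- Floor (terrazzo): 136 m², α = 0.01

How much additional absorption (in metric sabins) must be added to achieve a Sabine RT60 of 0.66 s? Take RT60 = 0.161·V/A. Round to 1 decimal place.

89.1 sabins

Summing Sᵢαᵢ: 96.560 + 12.000 + 1.360 → A₁ = 109.920 sabins.
V = 816 m³. Required absorption A₂ = 0.161 × 816 / 0.66 = 199.055 sabins.
Shortfall: 199.055 − 109.920 = 89.1 sabins.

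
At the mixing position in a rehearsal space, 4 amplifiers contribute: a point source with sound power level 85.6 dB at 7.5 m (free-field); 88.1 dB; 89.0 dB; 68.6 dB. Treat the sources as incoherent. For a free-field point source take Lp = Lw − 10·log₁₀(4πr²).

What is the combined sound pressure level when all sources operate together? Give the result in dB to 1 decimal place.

Source at 7.5 m: Lp = 85.6 − 10·log₁₀(4π·7.5²) = 85.6 − 10·log₁₀(706.858) = 57.1 dB.
Sum in the linear (power) domain: Σ 10^(Lᵢ/10) = 10^(57.1/10) + 10^(88.1/10) + 10^(89.0/10) + 10^(68.6/10) = 1.448e+09.
L_total = 10·log₁₀(1.448e+09) = 91.6 dB.

91.6 dB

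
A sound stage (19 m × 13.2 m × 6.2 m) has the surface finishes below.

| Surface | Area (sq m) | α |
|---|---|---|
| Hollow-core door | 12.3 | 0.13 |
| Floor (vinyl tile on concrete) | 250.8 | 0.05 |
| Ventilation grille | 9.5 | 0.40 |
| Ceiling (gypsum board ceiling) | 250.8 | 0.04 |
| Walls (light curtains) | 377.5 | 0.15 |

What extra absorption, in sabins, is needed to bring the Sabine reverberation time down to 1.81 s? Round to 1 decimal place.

53.7 sabins

Total absorption A₁ = 12.3·0.13 + 250.8·0.05 + 9.5·0.40 + 250.8·0.04 + 377.5·0.15
  = 1.599 + 12.540 + 3.800 + 10.032 + 56.625 = 84.596 sq m sabins.
For T = 1.81 s, need A₂ = 0.161·V/T = 0.161·1554.96/1.81 = 138.314 sabins.
Additional absorption ΔA = 138.314 − 84.596 = 53.7 sabins.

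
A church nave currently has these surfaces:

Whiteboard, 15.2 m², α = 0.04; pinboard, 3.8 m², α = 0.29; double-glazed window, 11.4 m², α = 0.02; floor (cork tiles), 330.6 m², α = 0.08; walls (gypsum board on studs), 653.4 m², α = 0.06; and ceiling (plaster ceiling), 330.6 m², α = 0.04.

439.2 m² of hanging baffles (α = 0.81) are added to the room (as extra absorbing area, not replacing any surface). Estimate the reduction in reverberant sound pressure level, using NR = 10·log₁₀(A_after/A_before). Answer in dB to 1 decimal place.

Equivalent absorption area: A_before = 15.2·0.04 + 3.8·0.29 + 11.4·0.02 + 330.6·0.08 + 653.4·0.06 + 330.6·0.04 = 80.814 m².
Treatment contributes 439.2·0.81 = 355.752 sabins.
New total A_after = 436.566 sabins.
NR = 10·log₁₀(436.566/80.814) = 7.3 dB.

7.3 dB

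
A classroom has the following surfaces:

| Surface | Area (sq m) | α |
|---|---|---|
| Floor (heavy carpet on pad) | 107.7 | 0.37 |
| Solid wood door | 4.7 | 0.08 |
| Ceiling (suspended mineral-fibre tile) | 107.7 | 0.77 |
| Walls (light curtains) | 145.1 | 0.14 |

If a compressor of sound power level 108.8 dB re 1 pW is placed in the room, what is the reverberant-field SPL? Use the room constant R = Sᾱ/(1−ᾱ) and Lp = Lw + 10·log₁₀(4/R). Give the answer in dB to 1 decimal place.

91.1 dB

Σ(Sᵢαᵢ) = 107.7×0.37 + 4.7×0.08 + 107.7×0.77 + 145.1×0.14 = 143.468; total area S = 365.2 sq m.
ᾱ = 0.3928, so room constant R = A/(1−ᾱ) = 236.278 sq m.
Lp = 108.8 + 10·log₁₀(4/236.278) = 108.8 + (-17.71) = 91.1 dB.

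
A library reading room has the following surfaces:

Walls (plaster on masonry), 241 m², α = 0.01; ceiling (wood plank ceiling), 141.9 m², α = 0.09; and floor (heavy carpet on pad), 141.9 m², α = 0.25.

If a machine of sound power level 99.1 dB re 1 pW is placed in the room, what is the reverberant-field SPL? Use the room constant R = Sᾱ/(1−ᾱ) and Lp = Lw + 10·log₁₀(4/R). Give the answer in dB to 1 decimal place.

87.6 dB

Σ(Sᵢαᵢ) = 241×0.01 + 141.9×0.09 + 141.9×0.25 = 50.656; total area S = 524.8 m².
ᾱ = 50.656/524.8 = 0.0965; R = Sᾱ/(1−ᾱ) = 50.656/(1−0.0965) = 56.066 m².
Lp = Lw + 10 log₁₀(4/R) = 99.1 -11.47 = 87.6 dB.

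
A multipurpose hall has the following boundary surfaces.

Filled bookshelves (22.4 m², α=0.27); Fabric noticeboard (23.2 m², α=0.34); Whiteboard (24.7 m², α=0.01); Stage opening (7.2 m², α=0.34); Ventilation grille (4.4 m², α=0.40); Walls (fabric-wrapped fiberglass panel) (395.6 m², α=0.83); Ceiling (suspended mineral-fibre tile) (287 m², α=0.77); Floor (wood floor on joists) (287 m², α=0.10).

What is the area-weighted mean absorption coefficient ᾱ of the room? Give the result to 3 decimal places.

Total surface area S = 1051.5 m².
Σ(Sᵢαᵢ) = 22.4·0.27 + 23.2·0.34 + 24.7·0.01 + 7.2·0.34 + 4.4·0.40 + 395.6·0.83 + 287·0.77 + 287·0.10 = 596.429.
ᾱ = 596.429 / 1051.5 = 0.567.

0.567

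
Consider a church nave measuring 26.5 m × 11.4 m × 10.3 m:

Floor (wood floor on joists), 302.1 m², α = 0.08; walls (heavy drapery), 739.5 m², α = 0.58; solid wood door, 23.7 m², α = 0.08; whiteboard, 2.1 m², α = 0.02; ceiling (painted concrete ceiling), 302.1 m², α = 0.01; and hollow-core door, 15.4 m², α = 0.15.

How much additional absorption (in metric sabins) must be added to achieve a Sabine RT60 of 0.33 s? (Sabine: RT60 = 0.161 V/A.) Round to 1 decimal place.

A₁ = Σ Sᵢαᵢ = 302.1·0.08 + 739.5·0.58 + 23.7·0.08 + 2.1·0.02 + 302.1·0.01 + 15.4·0.15 = 460.347 sabins.
For T = 0.33 s, need A₂ = 0.161·V/T = 0.161·3111.63/0.33 = 1518.098 sabins.
Shortfall: 1518.098 − 460.347 = 1057.8 sabins.

1057.8 sabins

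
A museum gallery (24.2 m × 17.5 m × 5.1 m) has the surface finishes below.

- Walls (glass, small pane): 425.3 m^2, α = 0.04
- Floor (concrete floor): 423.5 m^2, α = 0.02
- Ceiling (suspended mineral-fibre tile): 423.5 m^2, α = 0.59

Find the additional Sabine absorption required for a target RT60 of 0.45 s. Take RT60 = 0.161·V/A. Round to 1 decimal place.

497.4 sabins

Total absorption A₁ = 425.3*0.04 + 423.5*0.02 + 423.5*0.59
  = 17.012 + 8.470 + 249.865 = 275.347 m^2 sabins.
For T = 0.45 s, need A₂ = 0.161·V/T = 0.161·2159.85/0.45 = 772.746 sabins.
ΔA = A₂ − A₁ = 772.746 − 275.347 = 497.4 sabins.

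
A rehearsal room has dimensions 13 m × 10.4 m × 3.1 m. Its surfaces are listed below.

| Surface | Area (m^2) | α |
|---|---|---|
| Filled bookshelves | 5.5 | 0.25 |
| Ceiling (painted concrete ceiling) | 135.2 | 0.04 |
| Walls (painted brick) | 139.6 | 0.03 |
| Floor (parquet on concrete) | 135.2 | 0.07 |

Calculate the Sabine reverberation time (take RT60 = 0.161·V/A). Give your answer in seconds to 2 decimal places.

3.30 s

Summing Sᵢαᵢ: 1.375 + 5.408 + 4.188 + 9.464 → A = 20.435 sabins.
Room volume: 419.12 m³.
Sabine: RT60 = 0.161 × 419.12 / 20.435 = 3.30 s.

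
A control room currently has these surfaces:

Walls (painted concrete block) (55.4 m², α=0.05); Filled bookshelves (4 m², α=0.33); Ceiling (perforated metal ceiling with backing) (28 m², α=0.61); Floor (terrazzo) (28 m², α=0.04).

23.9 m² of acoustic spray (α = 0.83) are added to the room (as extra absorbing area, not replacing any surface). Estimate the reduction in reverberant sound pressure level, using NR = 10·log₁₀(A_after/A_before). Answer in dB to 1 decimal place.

Summing Sᵢαᵢ: 2.770 + 1.320 + 17.080 + 1.120 → A_before = 22.290 sabins.
Added absorption = 23.9 × 0.83 = 19.837 sabins.
A_after = 22.290 + 19.837 = 42.127 sabins.
Reduction = 10 log₁₀(A_after/A_before) = 10 log₁₀(1.8900) = 2.8 dB.

2.8 dB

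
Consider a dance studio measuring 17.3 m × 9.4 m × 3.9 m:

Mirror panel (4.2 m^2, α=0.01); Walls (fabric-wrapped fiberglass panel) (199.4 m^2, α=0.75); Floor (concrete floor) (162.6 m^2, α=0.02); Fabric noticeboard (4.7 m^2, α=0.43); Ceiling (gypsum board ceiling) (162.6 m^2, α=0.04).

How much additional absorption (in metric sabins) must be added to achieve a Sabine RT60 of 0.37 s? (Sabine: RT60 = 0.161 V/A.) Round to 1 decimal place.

Summing Sᵢαᵢ: 0.042 + 149.550 + 3.252 + 2.021 + 6.504 → A₁ = 161.369 sabins.
For T = 0.37 s, need A₂ = 0.161·V/T = 0.161·634.218/0.37 = 275.971 sabins.
Shortfall: 275.971 − 161.369 = 114.6 sabins.

114.6 sabins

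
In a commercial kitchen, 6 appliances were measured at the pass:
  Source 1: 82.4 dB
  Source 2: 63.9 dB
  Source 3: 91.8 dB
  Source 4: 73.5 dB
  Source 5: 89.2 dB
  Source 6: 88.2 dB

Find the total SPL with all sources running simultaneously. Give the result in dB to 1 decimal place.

Sum in the linear (power) domain: Σ 10^(Lᵢ/10) = 10^(82.4/10) + 10^(63.9/10) + 10^(91.8/10) + 10^(73.5/10) + 10^(89.2/10) + 10^(88.2/10) = 3.205e+09.
Combined level = 10 log₁₀(3.205e+09) = 95.1 dB.

95.1 dB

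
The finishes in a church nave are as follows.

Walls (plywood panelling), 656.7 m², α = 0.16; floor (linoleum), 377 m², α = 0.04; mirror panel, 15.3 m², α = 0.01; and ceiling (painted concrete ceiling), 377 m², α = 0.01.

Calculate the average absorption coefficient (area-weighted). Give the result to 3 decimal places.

Total surface area S = 1426.0 m².
Weighted sum Σ Sα = 124.075.
ᾱ = 124.075 / 1426.0 = 0.087.

0.087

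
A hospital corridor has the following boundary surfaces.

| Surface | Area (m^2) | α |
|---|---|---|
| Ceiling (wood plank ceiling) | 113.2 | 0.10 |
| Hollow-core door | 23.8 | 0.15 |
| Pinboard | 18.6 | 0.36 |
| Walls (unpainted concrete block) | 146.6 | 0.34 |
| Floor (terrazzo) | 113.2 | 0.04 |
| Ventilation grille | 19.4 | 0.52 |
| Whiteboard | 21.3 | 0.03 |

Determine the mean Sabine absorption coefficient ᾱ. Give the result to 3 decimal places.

0.190

Total surface area S = 456.1 m^2.
Σ(Sᵢαᵢ) = 113.2*0.10 + 23.8*0.15 + 18.6*0.36 + 146.6*0.34 + 113.2*0.04 + 19.4*0.52 + 21.3*0.03 = 86.685.
ᾱ = 86.685 / 456.1 = 0.190.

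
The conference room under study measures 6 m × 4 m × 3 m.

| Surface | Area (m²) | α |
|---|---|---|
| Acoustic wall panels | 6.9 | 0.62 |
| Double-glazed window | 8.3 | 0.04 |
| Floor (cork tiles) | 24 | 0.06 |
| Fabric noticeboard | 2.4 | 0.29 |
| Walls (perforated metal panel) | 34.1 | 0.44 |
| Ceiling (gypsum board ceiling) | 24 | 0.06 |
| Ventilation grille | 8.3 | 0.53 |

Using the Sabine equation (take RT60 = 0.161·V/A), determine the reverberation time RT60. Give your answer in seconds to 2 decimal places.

Equivalent absorption area: A = 6.9*0.62 + 8.3*0.04 + 24*0.06 + 2.4*0.29 + 34.1*0.44 + 24*0.06 + 8.3*0.53 = 27.589 m².
Room volume: 72 m³.
T = 0.161 V/A = 0.161·72/27.589 = 0.42 s.

0.42 seconds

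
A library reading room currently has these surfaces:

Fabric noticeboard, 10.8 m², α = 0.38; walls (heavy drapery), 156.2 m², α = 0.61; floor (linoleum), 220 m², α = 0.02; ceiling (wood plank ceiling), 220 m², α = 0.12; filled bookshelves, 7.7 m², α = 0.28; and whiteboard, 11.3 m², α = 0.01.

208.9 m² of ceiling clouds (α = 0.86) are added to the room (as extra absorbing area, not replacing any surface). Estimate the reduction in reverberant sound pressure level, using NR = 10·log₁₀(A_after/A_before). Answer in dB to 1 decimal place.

3.7 dB

Total absorption A_before = 10.8*0.38 + 156.2*0.61 + 220*0.02 + 220*0.12 + 7.7*0.28 + 11.3*0.01
  = 4.104 + 95.282 + 4.400 + 26.400 + 2.156 + 0.113 = 132.455 m² sabins.
Treatment contributes 208.9·0.86 = 179.654 sabins.
New total A_after = 312.109 sabins.
NR = 10·log₁₀(312.109/132.455) = 3.7 dB.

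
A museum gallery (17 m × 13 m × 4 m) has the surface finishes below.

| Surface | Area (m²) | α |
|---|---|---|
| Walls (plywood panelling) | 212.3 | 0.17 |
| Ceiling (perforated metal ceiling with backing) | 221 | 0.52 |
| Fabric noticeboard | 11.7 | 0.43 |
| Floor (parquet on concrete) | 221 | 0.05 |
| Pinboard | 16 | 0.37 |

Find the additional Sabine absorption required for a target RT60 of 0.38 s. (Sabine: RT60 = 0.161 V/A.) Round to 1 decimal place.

201.5 sabins

A₁ = Σ Sᵢαᵢ = 212.3·0.17 + 221·0.52 + 11.7·0.43 + 221·0.05 + 16·0.37 = 173.012 sabins.
For T = 0.38 s, need A₂ = 0.161·V/T = 0.161·884/0.38 = 374.537 sabins.
Shortfall: 374.537 − 173.012 = 201.5 sabins.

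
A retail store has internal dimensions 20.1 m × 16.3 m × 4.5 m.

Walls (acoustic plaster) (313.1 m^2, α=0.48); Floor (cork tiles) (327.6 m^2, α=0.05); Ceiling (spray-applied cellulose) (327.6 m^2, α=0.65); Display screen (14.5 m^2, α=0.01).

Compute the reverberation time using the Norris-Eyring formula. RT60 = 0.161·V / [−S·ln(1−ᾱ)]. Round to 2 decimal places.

0.49 s

S = Σ Sᵢ = 982.8 m^2.
Σ(Sᵢαᵢ) = 313.1×0.48 + 327.6×0.05 + 327.6×0.65 + 14.5×0.01 = 379.753.
Mean coefficient ᾱ = A/S = 0.3864.
−S·ln(1−ᾱ) = −982.8 × ln(1 − 0.3864) = 480.011.
V = 20.1 × 16.3 × 4.5 = 1474.335 m³.
T = 0.161·V/[−S·ln(1−ᾱ)] = 0.161·1474.335/480.011 = 0.49 s.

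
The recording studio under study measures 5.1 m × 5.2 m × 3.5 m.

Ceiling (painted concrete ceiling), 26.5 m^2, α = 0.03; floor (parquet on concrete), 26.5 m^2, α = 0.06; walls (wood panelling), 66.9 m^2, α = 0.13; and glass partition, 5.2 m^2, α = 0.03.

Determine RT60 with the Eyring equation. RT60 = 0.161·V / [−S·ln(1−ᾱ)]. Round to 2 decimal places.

1.27 seconds

Total surface area S = 26.5 + 26.5 + 66.9 + 5.2 = 125.1 m^2.
Σ(Sᵢαᵢ) = 26.5×0.03 + 26.5×0.06 + 66.9×0.13 + 5.2×0.03 = 11.238.
Mean coefficient ᾱ = A/S = 0.0898.
Eyring denominator: −S ln(1−ᾱ) = 11.771.
V = 5.1 × 5.2 × 3.5 = 92.82 m³.
T = 0.161·V/[−S·ln(1−ᾱ)] = 0.161·92.82/11.771 = 1.27 s.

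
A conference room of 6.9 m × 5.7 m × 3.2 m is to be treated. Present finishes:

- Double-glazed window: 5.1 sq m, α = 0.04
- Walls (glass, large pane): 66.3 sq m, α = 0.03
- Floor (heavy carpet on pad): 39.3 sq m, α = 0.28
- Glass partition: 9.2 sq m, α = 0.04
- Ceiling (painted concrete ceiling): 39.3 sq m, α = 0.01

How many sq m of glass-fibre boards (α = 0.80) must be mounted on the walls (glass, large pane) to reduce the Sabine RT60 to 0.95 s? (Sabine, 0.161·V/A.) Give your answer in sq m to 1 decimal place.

9.6

Total absorption A₁ = 5.1·0.04 + 66.3·0.03 + 39.3·0.28 + 9.2·0.04 + 39.3·0.01
  = 0.204 + 1.989 + 11.004 + 0.368 + 0.393 = 13.958 sq m sabins.
V = 125.856 m³. Target absorption A₂ = 0.161 × 125.856 / 0.95 = 21.329 sabins.
ΔA needed = 21.329 − 13.958 = 7.371 sabins.
Net gain per sq m: Δα = 0.80 − 0.03 = 0.77.
Panel area = 7.371 / 0.77 = 9.6 sq m.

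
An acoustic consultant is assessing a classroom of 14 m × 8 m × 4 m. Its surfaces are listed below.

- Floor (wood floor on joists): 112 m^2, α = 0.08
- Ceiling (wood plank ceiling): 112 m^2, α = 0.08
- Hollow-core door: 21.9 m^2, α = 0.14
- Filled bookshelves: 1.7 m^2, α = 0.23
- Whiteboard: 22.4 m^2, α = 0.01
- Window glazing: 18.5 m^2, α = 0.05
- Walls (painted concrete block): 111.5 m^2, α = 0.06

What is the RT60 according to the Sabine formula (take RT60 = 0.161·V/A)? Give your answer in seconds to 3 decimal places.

2.469 seconds

Equivalent absorption area: A = 112·0.08 + 112·0.08 + 21.9·0.14 + 1.7·0.23 + 22.4·0.01 + 18.5·0.05 + 111.5·0.06 = 29.216 m^2.
Volume V = 14 × 8 × 4 = 448 m³.
Sabine: RT60 = 0.161 × 448 / 29.216 = 2.469 s.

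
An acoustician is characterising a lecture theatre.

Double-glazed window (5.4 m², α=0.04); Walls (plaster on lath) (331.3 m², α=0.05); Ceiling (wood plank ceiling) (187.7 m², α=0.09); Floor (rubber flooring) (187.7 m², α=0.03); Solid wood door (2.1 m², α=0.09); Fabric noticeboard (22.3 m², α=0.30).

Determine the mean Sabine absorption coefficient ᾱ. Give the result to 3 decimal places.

0.063

Total surface area S = 736.5 m².
A = 5.4·0.04 + 331.3·0.05 + 187.7·0.09 + 187.7·0.03 + 2.1·0.09 + 22.3·0.30 = 46.184 sabins.
ᾱ = A/S = 0.063.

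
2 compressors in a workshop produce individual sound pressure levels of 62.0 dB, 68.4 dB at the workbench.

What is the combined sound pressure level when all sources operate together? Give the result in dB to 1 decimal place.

Converting to relative power and adding: 10^(62.0/10) + 10^(68.4/10) = 8.503e+06.
Combined level = 10 log₁₀(8.503e+06) = 69.3 dB.

69.3 dB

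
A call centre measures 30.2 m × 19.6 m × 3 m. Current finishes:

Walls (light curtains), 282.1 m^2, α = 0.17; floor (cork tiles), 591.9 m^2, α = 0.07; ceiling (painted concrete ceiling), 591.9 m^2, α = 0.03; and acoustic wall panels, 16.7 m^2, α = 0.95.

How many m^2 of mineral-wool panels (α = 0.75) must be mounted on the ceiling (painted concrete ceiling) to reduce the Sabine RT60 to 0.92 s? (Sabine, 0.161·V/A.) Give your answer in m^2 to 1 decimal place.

260.8

Summing Sᵢαᵢ: 47.957 + 41.433 + 17.757 + 15.865 → A₁ = 123.012 sabins.
Required A₂ = 0.161·1775.76/0.92 = 310.758 sabins.
Absorption to add: 310.758 − 123.012 = 187.746 sabins.
Each m^2 of panel replacing the ceiling (painted concrete ceiling) adds (0.75 − 0.03) = 0.72 sabins.
Area = ΔA/Δα = 187.746/0.72 = 260.8 m^2.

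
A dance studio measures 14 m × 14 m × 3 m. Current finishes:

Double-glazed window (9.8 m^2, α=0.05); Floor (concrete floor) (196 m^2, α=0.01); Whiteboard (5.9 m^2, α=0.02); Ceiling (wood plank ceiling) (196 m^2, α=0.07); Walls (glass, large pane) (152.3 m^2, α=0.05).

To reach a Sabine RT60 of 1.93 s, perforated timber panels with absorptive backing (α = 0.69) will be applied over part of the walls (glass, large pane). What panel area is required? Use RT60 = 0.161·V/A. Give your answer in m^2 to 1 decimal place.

Summing Sᵢαᵢ: 0.490 + 1.960 + 0.118 + 13.720 + 7.615 → A₁ = 23.903 sabins.
V = 588 m³. Target absorption A₂ = 0.161 × 588 / 1.93 = 49.051 sabins.
Absorption to add: 49.051 − 23.903 = 25.148 sabins.
Each m^2 of panel replacing the walls (glass, large pane) adds (0.69 − 0.05) = 0.64 sabins.
Panel area = 25.148 / 0.64 = 39.3 m^2.

39.3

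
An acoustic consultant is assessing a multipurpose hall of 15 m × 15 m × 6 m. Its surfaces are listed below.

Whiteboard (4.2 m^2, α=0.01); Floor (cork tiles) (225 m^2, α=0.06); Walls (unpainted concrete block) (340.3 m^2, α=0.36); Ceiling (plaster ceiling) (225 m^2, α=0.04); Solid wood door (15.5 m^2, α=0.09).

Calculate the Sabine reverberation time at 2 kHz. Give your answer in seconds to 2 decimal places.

1.48 s

Total absorption A = 4.2·0.01 + 225·0.06 + 340.3·0.36 + 225·0.04 + 15.5·0.09
  = 0.042 + 13.500 + 122.508 + 9.000 + 1.395 = 146.445 m^2 sabins.
V = 15·15·6 = 1350 m³.
RT60 = 0.161 · V / A = 0.161 × 1350 / 146.445 = 1.48 s.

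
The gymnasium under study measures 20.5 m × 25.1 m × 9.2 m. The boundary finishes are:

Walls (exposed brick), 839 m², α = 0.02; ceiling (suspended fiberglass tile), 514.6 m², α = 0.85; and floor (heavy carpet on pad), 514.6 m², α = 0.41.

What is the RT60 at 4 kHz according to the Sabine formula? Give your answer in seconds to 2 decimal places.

Equivalent absorption area: A = 839*0.02 + 514.6*0.85 + 514.6*0.41 = 665.176 m².
V = 20.5·25.1·9.2 = 4733.86 m³.
T = 0.161 V/A = 0.161·4733.86/665.176 = 1.15 s.

1.15 seconds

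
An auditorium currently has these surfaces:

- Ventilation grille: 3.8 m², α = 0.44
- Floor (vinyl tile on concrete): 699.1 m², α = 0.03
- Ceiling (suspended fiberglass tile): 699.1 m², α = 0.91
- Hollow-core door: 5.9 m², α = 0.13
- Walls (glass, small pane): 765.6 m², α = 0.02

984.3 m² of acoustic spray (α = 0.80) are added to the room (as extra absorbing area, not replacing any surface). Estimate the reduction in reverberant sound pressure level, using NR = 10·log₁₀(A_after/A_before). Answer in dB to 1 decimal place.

Total absorption A_before = 3.8·0.44 + 699.1·0.03 + 699.1·0.91 + 5.9·0.13 + 765.6·0.02
  = 1.672 + 20.973 + 636.181 + 0.767 + 15.312 = 674.905 m² sabins.
Treatment contributes 984.3·0.80 = 787.440 sabins.
A_after = 674.905 + 787.440 = 1462.345 sabins.
NR = 10·log₁₀(1462.345/674.905) = 3.4 dB.

3.4 dB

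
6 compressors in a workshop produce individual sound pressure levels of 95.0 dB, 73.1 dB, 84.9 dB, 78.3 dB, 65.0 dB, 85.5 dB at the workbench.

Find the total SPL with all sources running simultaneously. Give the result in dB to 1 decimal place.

95.9 dB

Sum in the linear (power) domain: Σ 10^(Lᵢ/10) = 10^(95.0/10) + 10^(73.1/10) + 10^(84.9/10) + 10^(78.3/10) + 10^(65.0/10) + 10^(85.5/10) = 3.917e+09.
Combined level = 10 log₁₀(3.917e+09) = 95.9 dB.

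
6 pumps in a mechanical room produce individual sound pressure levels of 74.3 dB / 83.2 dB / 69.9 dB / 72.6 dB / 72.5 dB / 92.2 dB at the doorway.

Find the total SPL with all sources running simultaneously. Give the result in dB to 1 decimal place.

92.9 dB

Σ 10^(Lᵢ/10) = 1.941e+09.
Combined level = 10 log₁₀(1.941e+09) = 92.9 dB.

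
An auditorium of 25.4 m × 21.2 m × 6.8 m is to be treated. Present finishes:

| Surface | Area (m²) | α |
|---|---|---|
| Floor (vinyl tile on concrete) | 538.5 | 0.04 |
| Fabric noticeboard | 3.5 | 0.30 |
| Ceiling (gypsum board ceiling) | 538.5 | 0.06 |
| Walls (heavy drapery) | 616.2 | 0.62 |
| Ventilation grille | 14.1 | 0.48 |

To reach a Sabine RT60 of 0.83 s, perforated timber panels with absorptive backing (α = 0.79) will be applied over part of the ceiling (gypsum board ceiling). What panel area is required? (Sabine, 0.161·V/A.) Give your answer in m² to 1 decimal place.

Summing Sᵢαᵢ: 21.540 + 1.050 + 32.310 + 382.044 + 6.768 → A₁ = 443.712 sabins.
Required A₂ = 0.161·3661.664/0.83 = 710.275 sabins.
Absorption to add: 710.275 − 443.712 = 266.563 sabins.
Net gain per m²: Δα = 0.79 − 0.06 = 0.73.
Area = ΔA/Δα = 266.563/0.73 = 365.2 m².

365.2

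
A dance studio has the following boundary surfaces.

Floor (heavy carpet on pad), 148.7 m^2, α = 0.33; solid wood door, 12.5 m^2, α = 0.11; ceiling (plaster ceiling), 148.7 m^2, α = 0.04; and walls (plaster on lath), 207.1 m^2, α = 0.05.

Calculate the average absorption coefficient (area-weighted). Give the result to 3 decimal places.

S = Σ Sᵢ = 148.7 + 12.5 + 148.7 + 207.1 = 517.0 m^2.
Weighted sum Σ Sα = 66.749.
ᾱ = A/S = 0.129.

0.129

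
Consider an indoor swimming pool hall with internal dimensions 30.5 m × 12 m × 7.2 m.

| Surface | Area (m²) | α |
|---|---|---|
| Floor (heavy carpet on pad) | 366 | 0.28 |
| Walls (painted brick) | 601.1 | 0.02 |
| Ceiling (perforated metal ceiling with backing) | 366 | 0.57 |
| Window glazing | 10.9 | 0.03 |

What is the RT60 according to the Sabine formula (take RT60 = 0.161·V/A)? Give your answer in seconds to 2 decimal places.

1.31 seconds

Summing Sᵢαᵢ: 102.480 + 12.022 + 208.620 + 0.327 → A = 323.449 sabins.
Volume V = 30.5 × 12 × 7.2 = 2635.2 m³.
T = 0.161 V/A = 0.161·2635.2/323.449 = 1.31 s.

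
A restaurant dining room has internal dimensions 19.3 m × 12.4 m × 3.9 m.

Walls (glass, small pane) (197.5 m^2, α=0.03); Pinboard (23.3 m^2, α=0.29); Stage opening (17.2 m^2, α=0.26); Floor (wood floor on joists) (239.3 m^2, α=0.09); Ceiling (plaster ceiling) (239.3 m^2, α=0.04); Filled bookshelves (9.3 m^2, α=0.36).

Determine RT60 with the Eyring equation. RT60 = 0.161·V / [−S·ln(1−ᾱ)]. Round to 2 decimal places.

2.81 seconds

S = Σ Sᵢ = 725.9 m^2.
Σ(Sᵢαᵢ) = 197.5×0.03 + 23.3×0.29 + 17.2×0.26 + 239.3×0.09 + 239.3×0.04 + 9.3×0.36 = 51.611.
ᾱ = 51.611 / 725.9 = 0.0711.
−S·ln(1−ᾱ) = −725.9 × ln(1 − 0.0711) = 53.538.
V = 19.3 × 12.4 × 3.9 = 933.348 m³.
T = 0.161·V/[−S·ln(1−ᾱ)] = 0.161·933.348/53.538 = 2.81 s.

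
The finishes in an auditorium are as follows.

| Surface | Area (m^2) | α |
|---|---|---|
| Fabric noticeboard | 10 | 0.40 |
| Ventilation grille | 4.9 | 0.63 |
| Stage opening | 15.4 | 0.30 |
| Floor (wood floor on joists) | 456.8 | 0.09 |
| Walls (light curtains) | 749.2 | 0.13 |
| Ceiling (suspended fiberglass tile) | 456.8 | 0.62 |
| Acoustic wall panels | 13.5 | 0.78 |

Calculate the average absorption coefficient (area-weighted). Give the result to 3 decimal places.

Total surface area S = 1706.6 m^2.
Σ(Sᵢαᵢ) = 10×0.40 + 4.9×0.63 + 15.4×0.30 + 456.8×0.09 + 749.2×0.13 + 456.8×0.62 + 13.5×0.78 = 443.961.
ᾱ = 443.961 / 1706.6 = 0.260.

0.260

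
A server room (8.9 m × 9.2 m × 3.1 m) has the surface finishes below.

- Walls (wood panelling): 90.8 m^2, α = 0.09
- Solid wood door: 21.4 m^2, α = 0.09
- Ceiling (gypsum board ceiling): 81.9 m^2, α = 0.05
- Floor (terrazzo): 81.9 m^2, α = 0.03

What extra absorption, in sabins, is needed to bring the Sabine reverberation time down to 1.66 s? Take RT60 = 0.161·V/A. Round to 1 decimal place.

8.0 sabins

Equivalent absorption area: A₁ = 90.8*0.09 + 21.4*0.09 + 81.9*0.05 + 81.9*0.03 = 16.650 m^2.
V = 253.828 m³. Required absorption A₂ = 0.161 × 253.828 / 1.66 = 24.618 sabins.
Additional absorption ΔA = 24.618 − 16.650 = 8.0 sabins.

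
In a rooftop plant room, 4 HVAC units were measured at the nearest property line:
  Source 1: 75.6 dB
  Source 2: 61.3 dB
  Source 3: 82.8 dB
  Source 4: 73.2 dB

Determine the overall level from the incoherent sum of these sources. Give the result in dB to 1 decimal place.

Converting to relative power and adding: 10^(75.6/10) + 10^(61.3/10) + 10^(82.8/10) + 10^(73.2/10) = 2.491e+08.
Combined level = 10 log₁₀(2.491e+08) = 84.0 dB.

84.0 dB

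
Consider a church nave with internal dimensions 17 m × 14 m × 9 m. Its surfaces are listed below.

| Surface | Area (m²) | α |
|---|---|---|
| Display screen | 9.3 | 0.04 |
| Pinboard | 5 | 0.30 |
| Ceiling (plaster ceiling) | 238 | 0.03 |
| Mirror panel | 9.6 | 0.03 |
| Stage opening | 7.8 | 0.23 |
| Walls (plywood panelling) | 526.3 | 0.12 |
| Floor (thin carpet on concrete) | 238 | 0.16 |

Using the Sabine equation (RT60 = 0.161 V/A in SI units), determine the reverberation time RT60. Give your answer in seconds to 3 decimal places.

3.070 seconds

Summing Sᵢαᵢ: 0.372 + 1.500 + 7.140 + 0.288 + 1.794 + 63.156 + 38.080 → A = 112.330 sabins.
Volume V = 17 × 14 × 9 = 2142 m³.
T = 0.161 V/A = 0.161·2142/112.330 = 3.070 s.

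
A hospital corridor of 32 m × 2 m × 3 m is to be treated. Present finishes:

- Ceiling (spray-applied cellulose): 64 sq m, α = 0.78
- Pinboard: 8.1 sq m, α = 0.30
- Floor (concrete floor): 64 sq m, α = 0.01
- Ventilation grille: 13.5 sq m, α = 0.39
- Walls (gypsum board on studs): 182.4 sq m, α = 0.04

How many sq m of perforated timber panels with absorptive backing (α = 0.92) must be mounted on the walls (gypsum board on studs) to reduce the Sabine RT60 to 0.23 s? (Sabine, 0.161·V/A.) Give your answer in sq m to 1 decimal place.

78.2

A₁ = Σ Sᵢαᵢ = 64×0.78 + 8.1×0.30 + 64×0.01 + 13.5×0.39 + 182.4×0.04 = 65.551 sabins.
V = 192 m³. Target absorption A₂ = 0.161 × 192 / 0.23 = 134.400 sabins.
ΔA needed = 134.400 − 65.551 = 68.849 sabins.
Each sq m of panel replacing the walls (gypsum board on studs) adds (0.92 − 0.04) = 0.88 sabins.
Area = ΔA/Δα = 68.849/0.88 = 78.2 sq m.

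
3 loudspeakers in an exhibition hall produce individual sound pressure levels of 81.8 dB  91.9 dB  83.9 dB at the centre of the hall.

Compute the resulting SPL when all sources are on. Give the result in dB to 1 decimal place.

92.9 dB

Converting to relative power and adding: 10^(81.8/10) + 10^(91.9/10) + 10^(83.9/10) = 1.946e+09.
Combined level = 10 log₁₀(1.946e+09) = 92.9 dB.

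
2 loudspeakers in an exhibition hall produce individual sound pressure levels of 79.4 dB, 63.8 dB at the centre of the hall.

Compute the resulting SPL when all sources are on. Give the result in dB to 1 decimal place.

Sum in the linear (power) domain: Σ 10^(Lᵢ/10) = 10^(79.4/10) + 10^(63.8/10) = 8.95e+07.
Back to dB: 10·log₁₀ Σ = 79.5 dB.

79.5 dB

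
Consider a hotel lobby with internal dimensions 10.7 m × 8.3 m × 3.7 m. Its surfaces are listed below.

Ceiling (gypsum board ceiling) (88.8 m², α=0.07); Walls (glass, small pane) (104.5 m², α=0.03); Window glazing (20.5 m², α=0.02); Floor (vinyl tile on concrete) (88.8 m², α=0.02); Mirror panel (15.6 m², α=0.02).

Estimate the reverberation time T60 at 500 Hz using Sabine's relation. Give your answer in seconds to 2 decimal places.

4.46 sec

Total absorption A = 88.8*0.07 + 104.5*0.03 + 20.5*0.02 + 88.8*0.02 + 15.6*0.02
  = 6.216 + 3.135 + 0.410 + 1.776 + 0.312 = 11.849 m² sabins.
Volume V = 10.7 × 8.3 × 3.7 = 328.597 m³.
RT60 = 0.161 · V / A = 0.161 × 328.597 / 11.849 = 4.46 s.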